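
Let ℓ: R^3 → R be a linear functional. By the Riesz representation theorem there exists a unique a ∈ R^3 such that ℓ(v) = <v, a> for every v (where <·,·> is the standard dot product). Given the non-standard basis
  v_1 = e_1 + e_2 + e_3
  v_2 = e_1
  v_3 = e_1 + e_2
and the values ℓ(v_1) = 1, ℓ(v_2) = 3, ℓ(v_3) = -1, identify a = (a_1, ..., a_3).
a = (3, -4, 2)

Write a = (a_1, ..., a_3) in the standard basis. For each basis vector v_i, ℓ(v_i) = <v_i, a> is a linear equation in the a_j's. Collect the n equations into a matrix system V a = ℓ, where row i of V is v_i (expressed in the standard basis). Since V is invertible (lower-triangular with 1s on the diagonal, up to permutation), solve by back-substitution:
  V =
[[1, 1, 1],
 [1, 0, 0],
 [1, 1, 0]]
  V a = (1, 3, -1)
Solving gives a = (3, -4, 2).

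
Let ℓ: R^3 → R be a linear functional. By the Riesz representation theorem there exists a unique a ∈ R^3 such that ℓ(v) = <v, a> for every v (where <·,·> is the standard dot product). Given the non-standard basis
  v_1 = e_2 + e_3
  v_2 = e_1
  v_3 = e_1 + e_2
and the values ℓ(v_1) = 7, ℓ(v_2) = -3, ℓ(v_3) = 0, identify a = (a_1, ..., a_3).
a = (-3, 3, 4)

Write a = (a_1, ..., a_3) in the standard basis. For each basis vector v_i, ℓ(v_i) = <v_i, a> is a linear equation in the a_j's. Collect the n equations into a matrix system V a = ℓ, where row i of V is v_i (expressed in the standard basis). Since V is invertible (lower-triangular with 1s on the diagonal, up to permutation), solve by back-substitution:
  V =
[[0, 1, 1],
 [1, 0, 0],
 [1, 1, 0]]
  V a = (7, -3, 0)
Solving gives a = (-3, 3, 4).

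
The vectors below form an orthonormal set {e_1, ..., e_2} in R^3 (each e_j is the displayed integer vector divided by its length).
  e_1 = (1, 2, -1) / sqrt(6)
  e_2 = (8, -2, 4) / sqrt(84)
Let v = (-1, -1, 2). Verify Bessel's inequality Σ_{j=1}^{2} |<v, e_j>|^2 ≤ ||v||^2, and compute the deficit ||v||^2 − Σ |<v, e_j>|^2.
Σ |<v, e_j>|^2 = 59/14; ||v||^2 = 6; deficit = 25/14

Write each e_j = u_j / sqrt(<u_j, u_j>) where u_j is the displayed integer vector. Then <v, e_j> = <v, u_j> / sqrt(<u_j, u_j>), so |<v, e_j>|^2 = <v, u_j>^2 / <u_j, u_j>.
Coefficients: <v, e_1> = -5/sqrt(6), <v, e_2> = 2/sqrt(84).
Square and sum: Σ |<v, e_j>|^2 = 59/14.
Compute ||v||^2 = v·v = 6.
Deficit = 6 − 59/14 = 25/14 ≥ 0, confirming Bessel's inequality. (The deficit equals ||v − Σ <v,e_j> e_j||^2, the squared distance from v to span{e_j}.)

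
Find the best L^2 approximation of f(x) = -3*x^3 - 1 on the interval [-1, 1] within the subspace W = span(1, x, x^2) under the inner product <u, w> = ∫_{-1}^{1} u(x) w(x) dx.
g(x) = -9*x/5 - 1

The best approximation g ∈ W is the orthogonal projection of f onto W. Writing g = a_0 + a_1 x + a_2 x^2, the coefficients solve the normal equations G · a = b where
  G_{ij} = <φ_i, φ_j> and b_i = <f, φ_i>, with φ_0 = 1, φ_1 = x, φ_2 = x^2.
G =
  [2, 0, 2/3]
  [0, 2/3, 0]
  [2/3, 0, 2/5],
b = (-2, -6/5, -2/3).
Solving gives a_0 = -1, a_1 = -9/5, a_2 = 0, so
  g(x) = -9*x/5 - 1.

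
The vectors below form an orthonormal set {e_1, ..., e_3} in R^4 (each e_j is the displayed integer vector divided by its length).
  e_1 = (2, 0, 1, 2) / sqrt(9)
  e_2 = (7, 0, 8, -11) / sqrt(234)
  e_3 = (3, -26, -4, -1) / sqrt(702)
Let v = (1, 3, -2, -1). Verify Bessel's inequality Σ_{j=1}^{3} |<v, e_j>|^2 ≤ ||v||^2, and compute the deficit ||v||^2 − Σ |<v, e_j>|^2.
Σ |<v, e_j>|^2 = 20/3; ||v||^2 = 15; deficit = 25/3

Write each e_j = u_j / sqrt(<u_j, u_j>) where u_j is the displayed integer vector. Then <v, e_j> = <v, u_j> / sqrt(<u_j, u_j>), so |<v, e_j>|^2 = <v, u_j>^2 / <u_j, u_j>.
Coefficients: <v, e_1> = -2/sqrt(9), <v, e_2> = 2/sqrt(234), <v, e_3> = -66/sqrt(702).
Square and sum: Σ |<v, e_j>|^2 = 20/3.
Compute ||v||^2 = v·v = 15.
Deficit = 15 − 20/3 = 25/3 ≥ 0, confirming Bessel's inequality. (The deficit equals ||v − Σ <v,e_j> e_j||^2, the squared distance from v to span{e_j}.)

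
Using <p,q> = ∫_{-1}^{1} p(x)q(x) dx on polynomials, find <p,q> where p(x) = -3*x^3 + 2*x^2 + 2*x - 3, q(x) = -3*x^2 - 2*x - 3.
<p,q> = 52/3

Expand the product: p(x)·q(x) = 9*x^5 - x^3 - x^2 + 9.
∫_{-1}^{1} of each monomial x^k gives [2/(k+1) if k even, 0 if k odd]. Integrating term-by-term (or equivalently evaluating the antiderivative F(x) = 3*x^6/2 - x^4/4 - x^3/3 + 9*x at the endpoints):
  F(1) − F(−1) = 119/12 − (-89/12) = 52/3.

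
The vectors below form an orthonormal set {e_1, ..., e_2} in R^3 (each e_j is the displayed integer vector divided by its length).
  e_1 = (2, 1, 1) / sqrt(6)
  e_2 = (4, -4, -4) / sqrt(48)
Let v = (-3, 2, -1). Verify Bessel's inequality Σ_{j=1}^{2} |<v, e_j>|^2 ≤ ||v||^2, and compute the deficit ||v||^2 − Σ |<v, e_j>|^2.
Σ |<v, e_j>|^2 = 19/2; ||v||^2 = 14; deficit = 9/2

Write each e_j = u_j / sqrt(<u_j, u_j>) where u_j is the displayed integer vector. Then <v, e_j> = <v, u_j> / sqrt(<u_j, u_j>), so |<v, e_j>|^2 = <v, u_j>^2 / <u_j, u_j>.
Coefficients: <v, e_1> = -5/sqrt(6), <v, e_2> = -16/sqrt(48).
Square and sum: Σ |<v, e_j>|^2 = 19/2.
Compute ||v||^2 = v·v = 14.
Deficit = 14 − 19/2 = 9/2 ≥ 0, confirming Bessel's inequality. (The deficit equals ||v − Σ <v,e_j> e_j||^2, the squared distance from v to span{e_j}.)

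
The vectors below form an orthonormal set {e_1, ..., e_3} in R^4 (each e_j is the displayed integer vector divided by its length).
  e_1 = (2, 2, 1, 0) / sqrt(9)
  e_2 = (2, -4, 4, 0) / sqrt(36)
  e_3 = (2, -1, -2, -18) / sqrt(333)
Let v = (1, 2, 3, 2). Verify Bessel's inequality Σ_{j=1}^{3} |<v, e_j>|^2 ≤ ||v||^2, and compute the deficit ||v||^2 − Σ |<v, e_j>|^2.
Σ |<v, e_j>|^2 = 566/37; ||v||^2 = 18; deficit = 100/37

Write each e_j = u_j / sqrt(<u_j, u_j>) where u_j is the displayed integer vector. Then <v, e_j> = <v, u_j> / sqrt(<u_j, u_j>), so |<v, e_j>|^2 = <v, u_j>^2 / <u_j, u_j>.
Coefficients: <v, e_1> = 9/sqrt(9), <v, e_2> = 6/sqrt(36), <v, e_3> = -42/sqrt(333).
Square and sum: Σ |<v, e_j>|^2 = 566/37.
Compute ||v||^2 = v·v = 18.
Deficit = 18 − 566/37 = 100/37 ≥ 0, confirming Bessel's inequality. (The deficit equals ||v − Σ <v,e_j> e_j||^2, the squared distance from v to span{e_j}.)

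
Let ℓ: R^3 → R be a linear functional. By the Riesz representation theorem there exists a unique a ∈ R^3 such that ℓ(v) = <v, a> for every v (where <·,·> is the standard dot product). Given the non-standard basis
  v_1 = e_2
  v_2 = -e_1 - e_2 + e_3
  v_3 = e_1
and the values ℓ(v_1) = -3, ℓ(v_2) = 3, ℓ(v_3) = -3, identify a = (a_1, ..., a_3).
a = (-3, -3, -3)

Write a = (a_1, ..., a_3) in the standard basis. For each basis vector v_i, ℓ(v_i) = <v_i, a> is a linear equation in the a_j's. Collect the n equations into a matrix system V a = ℓ, where row i of V is v_i (expressed in the standard basis). Since V is invertible (lower-triangular with 1s on the diagonal, up to permutation), solve by back-substitution:
  V =
[[0, 1, 0],
 [-1, -1, 1],
 [1, 0, 0]]
  V a = (-3, 3, -3)
Solving gives a = (-3, -3, -3).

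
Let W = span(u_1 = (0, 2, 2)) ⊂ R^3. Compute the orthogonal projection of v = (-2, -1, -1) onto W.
proj_W(v) = (0, -1, -1)

Set up U = [u_1 | ... | u_1] ∈ R^(3×1). The projector onto W = col(U) is P = U (U^T U)^(-1) U^T.
Compute U^T U =
  [8],
and U^T v = (-4).
Solve U^T U · c = U^T v for the coefficients: c = (-1/2). The projection is proj_W(v) = U c.
Check: (v - proj_W(v)) · u_1 = 0  (should be 0).
Result: proj_W(v) = (0, -1, -1).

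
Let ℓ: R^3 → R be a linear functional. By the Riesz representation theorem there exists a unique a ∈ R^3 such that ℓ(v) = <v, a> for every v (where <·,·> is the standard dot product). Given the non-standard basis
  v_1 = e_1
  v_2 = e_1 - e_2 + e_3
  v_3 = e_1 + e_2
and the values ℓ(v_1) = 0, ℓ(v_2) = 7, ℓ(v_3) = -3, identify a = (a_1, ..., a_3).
a = (0, -3, 4)

Write a = (a_1, ..., a_3) in the standard basis. For each basis vector v_i, ℓ(v_i) = <v_i, a> is a linear equation in the a_j's. Collect the n equations into a matrix system V a = ℓ, where row i of V is v_i (expressed in the standard basis). Since V is invertible (lower-triangular with 1s on the diagonal, up to permutation), solve by back-substitution:
  V =
[[1, 0, 0],
 [1, -1, 1],
 [1, 1, 0]]
  V a = (0, 7, -3)
Solving gives a = (0, -3, 4).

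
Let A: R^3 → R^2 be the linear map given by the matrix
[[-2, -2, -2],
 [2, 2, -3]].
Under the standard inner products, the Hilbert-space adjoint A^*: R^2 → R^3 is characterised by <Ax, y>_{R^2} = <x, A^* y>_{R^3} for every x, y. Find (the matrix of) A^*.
A^* = A^T =
[[-2, 2],
 [-2, 2],
 [-2, -3]]

For real matrices with standard dot products, the defining identity <Ax, y> = <x, A^* y> gives (Ax)^T y = x^T (A^*) y, i.e. x^T A^T y = x^T (A^*) y. Since this holds for all x, y, we must have A^* = A^T. Therefore
A^* =
[[-2, 2],
 [-2, 2],
 [-2, -3]].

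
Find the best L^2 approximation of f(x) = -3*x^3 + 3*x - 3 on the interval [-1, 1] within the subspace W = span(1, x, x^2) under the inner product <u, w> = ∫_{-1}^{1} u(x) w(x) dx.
g(x) = 6*x/5 - 3

The best approximation g ∈ W is the orthogonal projection of f onto W. Writing g = a_0 + a_1 x + a_2 x^2, the coefficients solve the normal equations G · a = b where
  G_{ij} = <φ_i, φ_j> and b_i = <f, φ_i>, with φ_0 = 1, φ_1 = x, φ_2 = x^2.
G =
  [2, 0, 2/3]
  [0, 2/3, 0]
  [2/3, 0, 2/5],
b = (-6, 4/5, -2).
Solving gives a_0 = -3, a_1 = 6/5, a_2 = 0, so
  g(x) = 6*x/5 - 3.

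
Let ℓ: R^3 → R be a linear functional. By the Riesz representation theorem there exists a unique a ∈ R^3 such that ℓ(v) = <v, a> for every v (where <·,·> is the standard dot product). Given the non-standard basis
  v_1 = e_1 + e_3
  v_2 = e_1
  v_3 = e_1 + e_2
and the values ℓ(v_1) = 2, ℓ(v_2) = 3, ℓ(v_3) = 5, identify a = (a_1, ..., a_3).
a = (3, 2, -1)

Write a = (a_1, ..., a_3) in the standard basis. For each basis vector v_i, ℓ(v_i) = <v_i, a> is a linear equation in the a_j's. Collect the n equations into a matrix system V a = ℓ, where row i of V is v_i (expressed in the standard basis). Since V is invertible (lower-triangular with 1s on the diagonal, up to permutation), solve by back-substitution:
  V =
[[1, 0, 1],
 [1, 0, 0],
 [1, 1, 0]]
  V a = (2, 3, 5)
Solving gives a = (3, 2, -1).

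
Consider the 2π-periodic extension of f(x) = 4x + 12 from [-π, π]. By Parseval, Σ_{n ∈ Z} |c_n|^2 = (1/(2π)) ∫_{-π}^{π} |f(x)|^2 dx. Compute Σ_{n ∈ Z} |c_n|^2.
Σ |c_n|^2 = 16π^2/3 + 144

Expand and integrate term by term over [-π, π]:
  ∫ (4x)^2 dx = 16·(2π^3/3); ∫ 2·4·(12)·x dx = 0 (odd integrand); ∫ 12^2 dx = 144·2π.
So (1/(2π)) ∫_{-π}^{π} (4x + 12)^2 dx = 16π^2/3 + 144 = 16π^2/3 + 144.
Parseval ⇒ Σ |c_n|^2 = 16π^2/3 + 144.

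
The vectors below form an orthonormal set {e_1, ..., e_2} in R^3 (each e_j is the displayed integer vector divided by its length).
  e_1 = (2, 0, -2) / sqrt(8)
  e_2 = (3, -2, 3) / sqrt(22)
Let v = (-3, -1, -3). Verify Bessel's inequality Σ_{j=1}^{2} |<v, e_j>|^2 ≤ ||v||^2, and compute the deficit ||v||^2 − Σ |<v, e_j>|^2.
Σ |<v, e_j>|^2 = 128/11; ||v||^2 = 19; deficit = 81/11

Write each e_j = u_j / sqrt(<u_j, u_j>) where u_j is the displayed integer vector. Then <v, e_j> = <v, u_j> / sqrt(<u_j, u_j>), so |<v, e_j>|^2 = <v, u_j>^2 / <u_j, u_j>.
Coefficients: <v, e_1> = 0/sqrt(8), <v, e_2> = -16/sqrt(22).
Square and sum: Σ |<v, e_j>|^2 = 128/11.
Compute ||v||^2 = v·v = 19.
Deficit = 19 − 128/11 = 81/11 ≥ 0, confirming Bessel's inequality. (The deficit equals ||v − Σ <v,e_j> e_j||^2, the squared distance from v to span{e_j}.)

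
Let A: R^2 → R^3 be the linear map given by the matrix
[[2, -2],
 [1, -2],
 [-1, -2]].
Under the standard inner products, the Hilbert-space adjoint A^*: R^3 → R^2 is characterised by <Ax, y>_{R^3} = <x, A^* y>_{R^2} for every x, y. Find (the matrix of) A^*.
A^* = A^T =
[[2, 1, -1],
 [-2, -2, -2]]

For real matrices with standard dot products, the defining identity <Ax, y> = <x, A^* y> gives (Ax)^T y = x^T (A^*) y, i.e. x^T A^T y = x^T (A^*) y. Since this holds for all x, y, we must have A^* = A^T. Therefore
A^* =
[[2, 1, -1],
 [-2, -2, -2]].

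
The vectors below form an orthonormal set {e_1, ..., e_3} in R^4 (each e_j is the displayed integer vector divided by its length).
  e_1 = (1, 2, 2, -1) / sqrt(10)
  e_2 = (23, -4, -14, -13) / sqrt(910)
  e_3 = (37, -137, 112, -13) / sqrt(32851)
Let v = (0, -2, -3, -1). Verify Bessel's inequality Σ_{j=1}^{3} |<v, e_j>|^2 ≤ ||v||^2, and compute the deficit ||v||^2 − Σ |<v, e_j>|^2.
Σ |<v, e_j>|^2 = 4525/361; ||v||^2 = 14; deficit = 529/361

Write each e_j = u_j / sqrt(<u_j, u_j>) where u_j is the displayed integer vector. Then <v, e_j> = <v, u_j> / sqrt(<u_j, u_j>), so |<v, e_j>|^2 = <v, u_j>^2 / <u_j, u_j>.
Coefficients: <v, e_1> = -9/sqrt(10), <v, e_2> = 63/sqrt(910), <v, e_3> = -49/sqrt(32851).
Square and sum: Σ |<v, e_j>|^2 = 4525/361.
Compute ||v||^2 = v·v = 14.
Deficit = 14 − 4525/361 = 529/361 ≥ 0, confirming Bessel's inequality. (The deficit equals ||v − Σ <v,e_j> e_j||^2, the squared distance from v to span{e_j}.)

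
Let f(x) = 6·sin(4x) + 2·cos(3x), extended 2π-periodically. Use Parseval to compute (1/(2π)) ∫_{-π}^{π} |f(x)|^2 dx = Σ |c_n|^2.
Σ |c_n|^2 = 20

Expand |f|^2 and use orthogonality of {sin(nx), cos(mx)} on [-π, π]:
  ∫_{-π}^{π} sin(nx)^2 dx = π, ∫ cos(mx)^2 dx = π, and cross terms integrate to 0.
So ∫_{-π}^{π} f(x)^2 dx = 6^2 · π + 2^2 · π = (36 + 4)π.
Divide by 2π: (36 + 4)/2 = 20.
By Parseval, this equals Σ |c_n|^2.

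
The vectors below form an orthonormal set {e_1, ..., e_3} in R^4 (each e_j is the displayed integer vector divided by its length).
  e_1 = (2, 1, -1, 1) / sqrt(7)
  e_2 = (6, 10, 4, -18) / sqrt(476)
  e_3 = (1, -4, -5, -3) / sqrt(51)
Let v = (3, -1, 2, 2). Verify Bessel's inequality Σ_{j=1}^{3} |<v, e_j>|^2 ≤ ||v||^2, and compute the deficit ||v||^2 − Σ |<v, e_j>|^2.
Σ |<v, e_j>|^2 = 6; ||v||^2 = 18; deficit = 12

Write each e_j = u_j / sqrt(<u_j, u_j>) where u_j is the displayed integer vector. Then <v, e_j> = <v, u_j> / sqrt(<u_j, u_j>), so |<v, e_j>|^2 = <v, u_j>^2 / <u_j, u_j>.
Coefficients: <v, e_1> = 5/sqrt(7), <v, e_2> = -20/sqrt(476), <v, e_3> = -9/sqrt(51).
Square and sum: Σ |<v, e_j>|^2 = 6.
Compute ||v||^2 = v·v = 18.
Deficit = 18 − 6 = 12 ≥ 0, confirming Bessel's inequality. (The deficit equals ||v − Σ <v,e_j> e_j||^2, the squared distance from v to span{e_j}.)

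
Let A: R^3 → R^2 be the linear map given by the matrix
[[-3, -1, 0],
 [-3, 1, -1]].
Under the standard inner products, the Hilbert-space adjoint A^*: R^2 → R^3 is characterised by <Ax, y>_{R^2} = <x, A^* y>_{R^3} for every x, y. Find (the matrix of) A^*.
A^* = A^T =
[[-3, -3],
 [-1, 1],
 [0, -1]]

For real matrices with standard dot products, the defining identity <Ax, y> = <x, A^* y> gives (Ax)^T y = x^T (A^*) y, i.e. x^T A^T y = x^T (A^*) y. Since this holds for all x, y, we must have A^* = A^T. Therefore
A^* =
[[-3, -3],
 [-1, 1],
 [0, -1]].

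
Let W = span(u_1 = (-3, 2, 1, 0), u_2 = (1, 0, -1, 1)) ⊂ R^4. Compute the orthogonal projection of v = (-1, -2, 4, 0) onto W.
proj_W(v) = (-25/26, -11/13, 47/26, -29/13)

Set up U = [u_1 | ... | u_2] ∈ R^(4×2). The projector onto W = col(U) is P = U (U^T U)^(-1) U^T.
Compute U^T U =
  [14, -4]
  [-4, 3],
and U^T v = (3, -5).
Solve U^T U · c = U^T v for the coefficients: c = (-11/26, -29/13). The projection is proj_W(v) = U c.
Check: (v - proj_W(v)) · u_1 = 0  (should be 0).
Check: (v - proj_W(v)) · u_2 = 0  (should be 0).
Result: proj_W(v) = (-25/26, -11/13, 47/26, -29/13).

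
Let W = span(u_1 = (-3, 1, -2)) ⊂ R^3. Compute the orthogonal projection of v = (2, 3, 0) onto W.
proj_W(v) = (9/14, -3/14, 3/7)

Set up U = [u_1 | ... | u_1] ∈ R^(3×1). The projector onto W = col(U) is P = U (U^T U)^(-1) U^T.
Compute U^T U =
  [14],
and U^T v = (-3).
Solve U^T U · c = U^T v for the coefficients: c = (-3/14). The projection is proj_W(v) = U c.
Check: (v - proj_W(v)) · u_1 = 0  (should be 0).
Result: proj_W(v) = (9/14, -3/14, 3/7).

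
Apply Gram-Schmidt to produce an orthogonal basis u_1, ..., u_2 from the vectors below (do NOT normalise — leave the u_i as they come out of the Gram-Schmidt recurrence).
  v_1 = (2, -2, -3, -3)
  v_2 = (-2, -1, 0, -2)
Orthogonal basis:
  u_1 = (2, -2, -3, -3)
  u_2 = (-30/13, -9/13, 6/13, -20/13)

Apply the Gram-Schmidt recurrence
  u_1 = v_1
  u_i = v_i − Σ_{j<i} ((v_i · u_j) / (u_j · u_j)) · u_j.

Step by step this gives:
  u_1 = (2, -2, -3, -3)
  u_2 = (-30/13, -9/13, 6/13, -20/13)

Orthogonality check:
  u_2 · u_1 = 0 (should be 0)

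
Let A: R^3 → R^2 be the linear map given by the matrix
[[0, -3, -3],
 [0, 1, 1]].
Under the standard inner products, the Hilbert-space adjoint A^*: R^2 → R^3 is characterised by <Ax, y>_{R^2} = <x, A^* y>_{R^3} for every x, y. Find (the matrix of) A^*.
A^* = A^T =
[[0, 0],
 [-3, 1],
 [-3, 1]]

For real matrices with standard dot products, the defining identity <Ax, y> = <x, A^* y> gives (Ax)^T y = x^T (A^*) y, i.e. x^T A^T y = x^T (A^*) y. Since this holds for all x, y, we must have A^* = A^T. Therefore
A^* =
[[0, 0],
 [-3, 1],
 [-3, 1]].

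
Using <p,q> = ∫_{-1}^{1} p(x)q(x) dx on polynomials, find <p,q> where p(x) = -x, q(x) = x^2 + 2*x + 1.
<p,q> = -4/3

Expand the product: p(x)·q(x) = -x^3 - 2*x^2 - x.
∫_{-1}^{1} of each monomial x^k gives [2/(k+1) if k even, 0 if k odd]. Integrating term-by-term (or equivalently evaluating the antiderivative F(x) = -x^4/4 - 2*x^3/3 - x^2/2 at the endpoints):
  F(1) − F(−1) = -17/12 − (-1/12) = -4/3.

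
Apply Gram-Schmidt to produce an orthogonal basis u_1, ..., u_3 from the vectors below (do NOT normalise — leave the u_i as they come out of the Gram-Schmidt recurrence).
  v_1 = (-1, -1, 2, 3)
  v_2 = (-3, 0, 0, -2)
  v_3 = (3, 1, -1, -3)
Orthogonal basis:
  u_1 = (-1, -1, 2, 3)
  u_2 = (-16/5, -1/5, 2/5, -7/5)
  u_3 = (14/31, -3/31, 37/31, -21/31)

Apply the Gram-Schmidt recurrence
  u_1 = v_1
  u_i = v_i − Σ_{j<i} ((v_i · u_j) / (u_j · u_j)) · u_j.

Step by step this gives:
  u_1 = (-1, -1, 2, 3)
  u_2 = (-16/5, -1/5, 2/5, -7/5)
  u_3 = (14/31, -3/31, 37/31, -21/31)

Orthogonality check:
  u_2 · u_1 = 0 (should be 0)
  u_3 · u_1 = 0 (should be 0)
  u_3 · u_2 = 0 (should be 0)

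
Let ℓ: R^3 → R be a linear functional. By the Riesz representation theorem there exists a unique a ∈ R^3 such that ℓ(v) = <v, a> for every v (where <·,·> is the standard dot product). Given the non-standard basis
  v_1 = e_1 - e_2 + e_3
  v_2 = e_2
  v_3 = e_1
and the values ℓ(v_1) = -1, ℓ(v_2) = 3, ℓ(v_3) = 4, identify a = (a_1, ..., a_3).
a = (4, 3, -2)

Write a = (a_1, ..., a_3) in the standard basis. For each basis vector v_i, ℓ(v_i) = <v_i, a> is a linear equation in the a_j's. Collect the n equations into a matrix system V a = ℓ, where row i of V is v_i (expressed in the standard basis). Since V is invertible (lower-triangular with 1s on the diagonal, up to permutation), solve by back-substitution:
  V =
[[1, -1, 1],
 [0, 1, 0],
 [1, 0, 0]]
  V a = (-1, 3, 4)
Solving gives a = (4, 3, -2).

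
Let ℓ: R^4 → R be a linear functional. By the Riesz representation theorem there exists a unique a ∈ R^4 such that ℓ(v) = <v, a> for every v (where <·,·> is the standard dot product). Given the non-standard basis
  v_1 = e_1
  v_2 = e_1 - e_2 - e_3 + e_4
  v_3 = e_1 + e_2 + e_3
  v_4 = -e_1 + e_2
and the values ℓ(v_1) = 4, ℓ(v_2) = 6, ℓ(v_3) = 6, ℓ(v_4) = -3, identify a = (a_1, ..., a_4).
a = (4, 1, 1, 4)

Write a = (a_1, ..., a_4) in the standard basis. For each basis vector v_i, ℓ(v_i) = <v_i, a> is a linear equation in the a_j's. Collect the n equations into a matrix system V a = ℓ, where row i of V is v_i (expressed in the standard basis). Since V is invertible (lower-triangular with 1s on the diagonal, up to permutation), solve by back-substitution:
  V =
[[1, 0, 0, 0],
 [1, -1, -1, 1],
 [1, 1, 1, 0],
 [-1, 1, 0, 0]]
  V a = (4, 6, 6, -3)
Solving gives a = (4, 1, 1, 4).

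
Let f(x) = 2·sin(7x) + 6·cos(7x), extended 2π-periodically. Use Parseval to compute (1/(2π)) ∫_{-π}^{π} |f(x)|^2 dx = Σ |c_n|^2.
Σ |c_n|^2 = 20

Expand |f|^2 and use orthogonality of {sin(nx), cos(mx)} on [-π, π]:
  ∫_{-π}^{π} sin(nx)^2 dx = π, ∫ cos(mx)^2 dx = π, and cross terms integrate to 0.
So ∫_{-π}^{π} f(x)^2 dx = 2^2 · π + 6^2 · π = (4 + 36)π.
Divide by 2π: (4 + 36)/2 = 20.
By Parseval, this equals Σ |c_n|^2.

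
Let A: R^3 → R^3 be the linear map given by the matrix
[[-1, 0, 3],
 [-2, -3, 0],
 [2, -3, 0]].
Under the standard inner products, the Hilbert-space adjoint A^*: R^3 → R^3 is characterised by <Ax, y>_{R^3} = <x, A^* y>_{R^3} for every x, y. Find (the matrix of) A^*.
A^* = A^T =
[[-1, -2, 2],
 [0, -3, -3],
 [3, 0, 0]]

For real matrices with standard dot products, the defining identity <Ax, y> = <x, A^* y> gives (Ax)^T y = x^T (A^*) y, i.e. x^T A^T y = x^T (A^*) y. Since this holds for all x, y, we must have A^* = A^T. Therefore
A^* =
[[-1, -2, 2],
 [0, -3, -3],
 [3, 0, 0]].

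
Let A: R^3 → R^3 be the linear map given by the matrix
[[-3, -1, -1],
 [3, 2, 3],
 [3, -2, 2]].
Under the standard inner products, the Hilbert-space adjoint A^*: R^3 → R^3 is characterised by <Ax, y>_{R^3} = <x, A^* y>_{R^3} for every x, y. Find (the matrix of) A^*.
A^* = A^T =
[[-3, 3, 3],
 [-1, 2, -2],
 [-1, 3, 2]]

For real matrices with standard dot products, the defining identity <Ax, y> = <x, A^* y> gives (Ax)^T y = x^T (A^*) y, i.e. x^T A^T y = x^T (A^*) y. Since this holds for all x, y, we must have A^* = A^T. Therefore
A^* =
[[-3, 3, 3],
 [-1, 2, -2],
 [-1, 3, 2]].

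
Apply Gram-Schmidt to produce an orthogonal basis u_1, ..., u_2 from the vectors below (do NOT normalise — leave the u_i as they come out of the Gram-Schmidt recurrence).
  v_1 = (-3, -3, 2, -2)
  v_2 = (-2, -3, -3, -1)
Orthogonal basis:
  u_1 = (-3, -3, 2, -2)
  u_2 = (-19/26, -45/26, -50/13, -2/13)

Apply the Gram-Schmidt recurrence
  u_1 = v_1
  u_i = v_i − Σ_{j<i} ((v_i · u_j) / (u_j · u_j)) · u_j.

Step by step this gives:
  u_1 = (-3, -3, 2, -2)
  u_2 = (-19/26, -45/26, -50/13, -2/13)

Orthogonality check:
  u_2 · u_1 = 0 (should be 0)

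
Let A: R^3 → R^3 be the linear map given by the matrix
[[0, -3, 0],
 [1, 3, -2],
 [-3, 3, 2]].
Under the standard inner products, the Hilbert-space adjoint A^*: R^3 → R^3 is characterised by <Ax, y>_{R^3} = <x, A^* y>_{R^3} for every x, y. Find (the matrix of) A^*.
A^* = A^T =
[[0, 1, -3],
 [-3, 3, 3],
 [0, -2, 2]]

For real matrices with standard dot products, the defining identity <Ax, y> = <x, A^* y> gives (Ax)^T y = x^T (A^*) y, i.e. x^T A^T y = x^T (A^*) y. Since this holds for all x, y, we must have A^* = A^T. Therefore
A^* =
[[0, 1, -3],
 [-3, 3, 3],
 [0, -2, 2]].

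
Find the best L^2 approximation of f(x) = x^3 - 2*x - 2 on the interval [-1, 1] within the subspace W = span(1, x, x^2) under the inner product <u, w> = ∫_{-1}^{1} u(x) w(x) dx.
g(x) = -7*x/5 - 2

The best approximation g ∈ W is the orthogonal projection of f onto W. Writing g = a_0 + a_1 x + a_2 x^2, the coefficients solve the normal equations G · a = b where
  G_{ij} = <φ_i, φ_j> and b_i = <f, φ_i>, with φ_0 = 1, φ_1 = x, φ_2 = x^2.
G =
  [2, 0, 2/3]
  [0, 2/3, 0]
  [2/3, 0, 2/5],
b = (-4, -14/15, -4/3).
Solving gives a_0 = -2, a_1 = -7/5, a_2 = 0, so
  g(x) = -7*x/5 - 2.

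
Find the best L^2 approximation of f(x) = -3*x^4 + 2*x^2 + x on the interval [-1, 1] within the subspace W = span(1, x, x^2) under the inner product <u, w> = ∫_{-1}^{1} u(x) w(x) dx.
g(x) = -4*x^2/7 + x + 9/35

The best approximation g ∈ W is the orthogonal projection of f onto W. Writing g = a_0 + a_1 x + a_2 x^2, the coefficients solve the normal equations G · a = b where
  G_{ij} = <φ_i, φ_j> and b_i = <f, φ_i>, with φ_0 = 1, φ_1 = x, φ_2 = x^2.
G =
  [2, 0, 2/3]
  [0, 2/3, 0]
  [2/3, 0, 2/5],
b = (2/15, 2/3, -2/35).
Solving gives a_0 = 9/35, a_1 = 1, a_2 = -4/7, so
  g(x) = -4*x^2/7 + x + 9/35.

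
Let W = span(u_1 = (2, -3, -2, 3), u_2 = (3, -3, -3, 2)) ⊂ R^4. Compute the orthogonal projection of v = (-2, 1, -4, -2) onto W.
proj_W(v) = (71/77, 57/77, -71/77, -166/77)

Set up U = [u_1 | ... | u_2] ∈ R^(4×2). The projector onto W = col(U) is P = U (U^T U)^(-1) U^T.
Compute U^T U =
  [26, 27]
  [27, 31],
and U^T v = (-5, -1).
Solve U^T U · c = U^T v for the coefficients: c = (-128/77, 109/77). The projection is proj_W(v) = U c.
Check: (v - proj_W(v)) · u_1 = 0  (should be 0).
Check: (v - proj_W(v)) · u_2 = 0  (should be 0).
Result: proj_W(v) = (71/77, 57/77, -71/77, -166/77).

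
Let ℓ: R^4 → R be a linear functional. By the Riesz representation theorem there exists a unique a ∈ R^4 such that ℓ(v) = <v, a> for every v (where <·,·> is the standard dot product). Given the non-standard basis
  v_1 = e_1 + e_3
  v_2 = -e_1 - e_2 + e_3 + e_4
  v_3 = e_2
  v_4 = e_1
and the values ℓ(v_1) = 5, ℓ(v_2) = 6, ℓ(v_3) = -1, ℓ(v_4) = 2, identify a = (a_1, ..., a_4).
a = (2, -1, 3, 4)

Write a = (a_1, ..., a_4) in the standard basis. For each basis vector v_i, ℓ(v_i) = <v_i, a> is a linear equation in the a_j's. Collect the n equations into a matrix system V a = ℓ, where row i of V is v_i (expressed in the standard basis). Since V is invertible (lower-triangular with 1s on the diagonal, up to permutation), solve by back-substitution:
  V =
[[1, 0, 1, 0],
 [-1, -1, 1, 1],
 [0, 1, 0, 0],
 [1, 0, 0, 0]]
  V a = (5, 6, -1, 2)
Solving gives a = (2, -1, 3, 4).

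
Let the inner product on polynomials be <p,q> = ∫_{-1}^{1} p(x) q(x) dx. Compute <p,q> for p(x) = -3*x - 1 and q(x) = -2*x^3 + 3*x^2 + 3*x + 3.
<p,q> = -58/5

Expand the product: p(x)·q(x) = 6*x^4 - 7*x^3 - 12*x^2 - 12*x - 3.
∫_{-1}^{1} of each monomial x^k gives [2/(k+1) if k even, 0 if k odd]. Integrating term-by-term (or equivalently evaluating the antiderivative F(x) = 6*x^5/5 - 7*x^4/4 - 4*x^3 - 6*x^2 - 3*x at the endpoints):
  F(1) − F(−1) = -271/20 − (-39/20) = -58/5.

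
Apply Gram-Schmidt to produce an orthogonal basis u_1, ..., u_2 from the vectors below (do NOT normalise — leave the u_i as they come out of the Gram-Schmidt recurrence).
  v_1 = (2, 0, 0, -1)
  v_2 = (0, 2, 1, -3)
Orthogonal basis:
  u_1 = (2, 0, 0, -1)
  u_2 = (-6/5, 2, 1, -12/5)

Apply the Gram-Schmidt recurrence
  u_1 = v_1
  u_i = v_i − Σ_{j<i} ((v_i · u_j) / (u_j · u_j)) · u_j.

Step by step this gives:
  u_1 = (2, 0, 0, -1)
  u_2 = (-6/5, 2, 1, -12/5)

Orthogonality check:
  u_2 · u_1 = 0 (should be 0)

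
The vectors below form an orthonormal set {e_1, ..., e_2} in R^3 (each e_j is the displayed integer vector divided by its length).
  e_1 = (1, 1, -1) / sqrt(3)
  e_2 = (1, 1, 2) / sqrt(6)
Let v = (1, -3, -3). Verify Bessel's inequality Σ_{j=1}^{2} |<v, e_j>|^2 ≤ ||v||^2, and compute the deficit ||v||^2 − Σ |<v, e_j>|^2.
Σ |<v, e_j>|^2 = 11; ||v||^2 = 19; deficit = 8

Write each e_j = u_j / sqrt(<u_j, u_j>) where u_j is the displayed integer vector. Then <v, e_j> = <v, u_j> / sqrt(<u_j, u_j>), so |<v, e_j>|^2 = <v, u_j>^2 / <u_j, u_j>.
Coefficients: <v, e_1> = 1/sqrt(3), <v, e_2> = -8/sqrt(6).
Square and sum: Σ |<v, e_j>|^2 = 11.
Compute ||v||^2 = v·v = 19.
Deficit = 19 − 11 = 8 ≥ 0, confirming Bessel's inequality. (The deficit equals ||v − Σ <v,e_j> e_j||^2, the squared distance from v to span{e_j}.)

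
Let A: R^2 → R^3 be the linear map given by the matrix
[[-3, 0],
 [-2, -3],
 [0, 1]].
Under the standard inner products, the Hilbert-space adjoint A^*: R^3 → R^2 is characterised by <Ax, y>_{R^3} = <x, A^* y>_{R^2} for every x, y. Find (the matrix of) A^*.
A^* = A^T =
[[-3, -2, 0],
 [0, -3, 1]]

For real matrices with standard dot products, the defining identity <Ax, y> = <x, A^* y> gives (Ax)^T y = x^T (A^*) y, i.e. x^T A^T y = x^T (A^*) y. Since this holds for all x, y, we must have A^* = A^T. Therefore
A^* =
[[-3, -2, 0],
 [0, -3, 1]].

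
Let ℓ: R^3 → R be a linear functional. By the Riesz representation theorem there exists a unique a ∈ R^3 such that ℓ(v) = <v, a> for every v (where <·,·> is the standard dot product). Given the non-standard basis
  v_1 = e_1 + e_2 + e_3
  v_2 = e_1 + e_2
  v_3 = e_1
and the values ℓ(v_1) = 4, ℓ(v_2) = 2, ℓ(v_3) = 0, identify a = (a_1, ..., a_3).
a = (0, 2, 2)

Write a = (a_1, ..., a_3) in the standard basis. For each basis vector v_i, ℓ(v_i) = <v_i, a> is a linear equation in the a_j's. Collect the n equations into a matrix system V a = ℓ, where row i of V is v_i (expressed in the standard basis). Since V is invertible (lower-triangular with 1s on the diagonal, up to permutation), solve by back-substitution:
  V =
[[1, 1, 1],
 [1, 1, 0],
 [1, 0, 0]]
  V a = (4, 2, 0)
Solving gives a = (0, 2, 2).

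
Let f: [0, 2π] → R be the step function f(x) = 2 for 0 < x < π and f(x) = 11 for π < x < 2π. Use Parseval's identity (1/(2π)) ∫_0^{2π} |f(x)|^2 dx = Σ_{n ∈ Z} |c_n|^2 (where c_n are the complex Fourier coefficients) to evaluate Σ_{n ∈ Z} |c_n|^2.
Σ |c_n|^2 = 125/2

Parseval equates the L^2 energy of f (normalised by 1/(2π)) with the ℓ^2 sum of its Fourier coefficients: (1/(2π)) ∫_0^{2π} |f|^2 = Σ |c_n|^2.
Compute the left side: (1/(2π)) [∫_0^π 2^2 dx + ∫_π^{2π} 11^2 dx] = (1/(2π)) · (4π + 121π) = (4 + 121)/2 = 125/2.
So Σ_{n ∈ Z} |c_n|^2 = 125/2.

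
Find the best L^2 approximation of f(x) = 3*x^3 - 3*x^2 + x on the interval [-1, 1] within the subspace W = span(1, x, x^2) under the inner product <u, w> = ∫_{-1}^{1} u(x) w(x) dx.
g(x) = -3*x^2 + 14*x/5

The best approximation g ∈ W is the orthogonal projection of f onto W. Writing g = a_0 + a_1 x + a_2 x^2, the coefficients solve the normal equations G · a = b where
  G_{ij} = <φ_i, φ_j> and b_i = <f, φ_i>, with φ_0 = 1, φ_1 = x, φ_2 = x^2.
G =
  [2, 0, 2/3]
  [0, 2/3, 0]
  [2/3, 0, 2/5],
b = (-2, 28/15, -6/5).
Solving gives a_0 = 0, a_1 = 14/5, a_2 = -3, so
  g(x) = -3*x^2 + 14*x/5.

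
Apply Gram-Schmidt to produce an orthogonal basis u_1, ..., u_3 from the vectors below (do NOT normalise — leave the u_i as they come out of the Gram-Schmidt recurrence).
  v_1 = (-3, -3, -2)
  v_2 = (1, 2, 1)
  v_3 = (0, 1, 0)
Orthogonal basis:
  u_1 = (-3, -3, -2)
  u_2 = (-1/2, 1/2, 0)
  u_3 = (1/11, 1/11, -3/11)

Apply the Gram-Schmidt recurrence
  u_1 = v_1
  u_i = v_i − Σ_{j<i} ((v_i · u_j) / (u_j · u_j)) · u_j.

Step by step this gives:
  u_1 = (-3, -3, -2)
  u_2 = (-1/2, 1/2, 0)
  u_3 = (1/11, 1/11, -3/11)

Orthogonality check:
  u_2 · u_1 = 0 (should be 0)
  u_3 · u_1 = 0 (should be 0)
  u_3 · u_2 = 0 (should be 0)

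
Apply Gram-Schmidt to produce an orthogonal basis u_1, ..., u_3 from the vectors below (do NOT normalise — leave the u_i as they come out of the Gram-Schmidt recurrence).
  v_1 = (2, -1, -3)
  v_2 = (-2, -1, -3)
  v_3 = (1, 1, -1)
Orthogonal basis:
  u_1 = (2, -1, -3)
  u_2 = (-20/7, -4/7, -12/7)
  u_3 = (0, 6/5, -2/5)

Apply the Gram-Schmidt recurrence
  u_1 = v_1
  u_i = v_i − Σ_{j<i} ((v_i · u_j) / (u_j · u_j)) · u_j.

Step by step this gives:
  u_1 = (2, -1, -3)
  u_2 = (-20/7, -4/7, -12/7)
  u_3 = (0, 6/5, -2/5)

Orthogonality check:
  u_2 · u_1 = 0 (should be 0)
  u_3 · u_1 = 0 (should be 0)
  u_3 · u_2 = 0 (should be 0)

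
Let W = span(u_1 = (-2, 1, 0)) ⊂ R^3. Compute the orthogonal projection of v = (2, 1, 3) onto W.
proj_W(v) = (6/5, -3/5, 0)

Set up U = [u_1 | ... | u_1] ∈ R^(3×1). The projector onto W = col(U) is P = U (U^T U)^(-1) U^T.
Compute U^T U =
  [5],
and U^T v = (-3).
Solve U^T U · c = U^T v for the coefficients: c = (-3/5). The projection is proj_W(v) = U c.
Check: (v - proj_W(v)) · u_1 = 0  (should be 0).
Result: proj_W(v) = (6/5, -3/5, 0).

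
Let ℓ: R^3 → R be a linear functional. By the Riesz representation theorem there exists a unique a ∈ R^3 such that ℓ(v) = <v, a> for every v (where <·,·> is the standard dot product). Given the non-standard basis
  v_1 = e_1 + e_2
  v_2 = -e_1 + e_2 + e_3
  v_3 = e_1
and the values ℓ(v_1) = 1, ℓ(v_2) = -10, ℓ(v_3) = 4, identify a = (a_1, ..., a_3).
a = (4, -3, -3)

Write a = (a_1, ..., a_3) in the standard basis. For each basis vector v_i, ℓ(v_i) = <v_i, a> is a linear equation in the a_j's. Collect the n equations into a matrix system V a = ℓ, where row i of V is v_i (expressed in the standard basis). Since V is invertible (lower-triangular with 1s on the diagonal, up to permutation), solve by back-substitution:
  V =
[[1, 1, 0],
 [-1, 1, 1],
 [1, 0, 0]]
  V a = (1, -10, 4)
Solving gives a = (4, -3, -3).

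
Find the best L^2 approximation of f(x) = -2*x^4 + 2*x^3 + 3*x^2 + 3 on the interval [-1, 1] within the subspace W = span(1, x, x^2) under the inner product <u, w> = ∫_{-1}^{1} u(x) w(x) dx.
g(x) = 9*x^2/7 + 6*x/5 + 111/35

The best approximation g ∈ W is the orthogonal projection of f onto W. Writing g = a_0 + a_1 x + a_2 x^2, the coefficients solve the normal equations G · a = b where
  G_{ij} = <φ_i, φ_j> and b_i = <f, φ_i>, with φ_0 = 1, φ_1 = x, φ_2 = x^2.
G =
  [2, 0, 2/3]
  [0, 2/3, 0]
  [2/3, 0, 2/5],
b = (36/5, 4/5, 92/35).
Solving gives a_0 = 111/35, a_1 = 6/5, a_2 = 9/7, so
  g(x) = 9*x^2/7 + 6*x/5 + 111/35.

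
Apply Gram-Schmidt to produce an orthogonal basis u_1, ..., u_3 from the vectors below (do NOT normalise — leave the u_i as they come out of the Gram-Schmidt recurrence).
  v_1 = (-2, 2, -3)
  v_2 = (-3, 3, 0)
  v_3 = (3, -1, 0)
Orthogonal basis:
  u_1 = (-2, 2, -3)
  u_2 = (-27/17, 27/17, 36/17)
  u_3 = (1, 1, 0)

Apply the Gram-Schmidt recurrence
  u_1 = v_1
  u_i = v_i − Σ_{j<i} ((v_i · u_j) / (u_j · u_j)) · u_j.

Step by step this gives:
  u_1 = (-2, 2, -3)
  u_2 = (-27/17, 27/17, 36/17)
  u_3 = (1, 1, 0)

Orthogonality check:
  u_2 · u_1 = 0 (should be 0)
  u_3 · u_1 = 0 (should be 0)
  u_3 · u_2 = 0 (should be 0)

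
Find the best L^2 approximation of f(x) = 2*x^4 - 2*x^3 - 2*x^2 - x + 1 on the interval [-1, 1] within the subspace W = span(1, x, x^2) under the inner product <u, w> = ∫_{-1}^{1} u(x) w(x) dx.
g(x) = -2*x^2/7 - 11*x/5 + 29/35

The best approximation g ∈ W is the orthogonal projection of f onto W. Writing g = a_0 + a_1 x + a_2 x^2, the coefficients solve the normal equations G · a = b where
  G_{ij} = <φ_i, φ_j> and b_i = <f, φ_i>, with φ_0 = 1, φ_1 = x, φ_2 = x^2.
G =
  [2, 0, 2/3]
  [0, 2/3, 0]
  [2/3, 0, 2/5],
b = (22/15, -22/15, 46/105).
Solving gives a_0 = 29/35, a_1 = -11/5, a_2 = -2/7, so
  g(x) = -2*x^2/7 - 11*x/5 + 29/35.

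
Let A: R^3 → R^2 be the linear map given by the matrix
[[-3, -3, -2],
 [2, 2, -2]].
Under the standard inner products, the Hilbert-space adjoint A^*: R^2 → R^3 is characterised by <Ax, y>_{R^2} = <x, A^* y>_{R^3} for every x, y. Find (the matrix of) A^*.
A^* = A^T =
[[-3, 2],
 [-3, 2],
 [-2, -2]]

For real matrices with standard dot products, the defining identity <Ax, y> = <x, A^* y> gives (Ax)^T y = x^T (A^*) y, i.e. x^T A^T y = x^T (A^*) y. Since this holds for all x, y, we must have A^* = A^T. Therefore
A^* =
[[-3, 2],
 [-3, 2],
 [-2, -2]].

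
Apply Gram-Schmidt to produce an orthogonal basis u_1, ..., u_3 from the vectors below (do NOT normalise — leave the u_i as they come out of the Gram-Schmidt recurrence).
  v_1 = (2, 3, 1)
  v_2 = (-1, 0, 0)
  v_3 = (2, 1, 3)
Orthogonal basis:
  u_1 = (2, 3, 1)
  u_2 = (-5/7, 3/7, 1/7)
  u_3 = (0, -4/5, 12/5)

Apply the Gram-Schmidt recurrence
  u_1 = v_1
  u_i = v_i − Σ_{j<i} ((v_i · u_j) / (u_j · u_j)) · u_j.

Step by step this gives:
  u_1 = (2, 3, 1)
  u_2 = (-5/7, 3/7, 1/7)
  u_3 = (0, -4/5, 12/5)

Orthogonality check:
  u_2 · u_1 = 0 (should be 0)
  u_3 · u_1 = 0 (should be 0)
  u_3 · u_2 = 0 (should be 0)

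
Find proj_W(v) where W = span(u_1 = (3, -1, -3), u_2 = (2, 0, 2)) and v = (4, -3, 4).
proj_W(v) = (85/19, -3/19, 67/19)

Set up U = [u_1 | ... | u_2] ∈ R^(3×2). The projector onto W = col(U) is P = U (U^T U)^(-1) U^T.
Compute U^T U =
  [19, 0]
  [0, 8],
and U^T v = (3, 16).
Solve U^T U · c = U^T v for the coefficients: c = (3/19, 2). The projection is proj_W(v) = U c.
Check: (v - proj_W(v)) · u_1 = 0  (should be 0).
Check: (v - proj_W(v)) · u_2 = 0  (should be 0).
Result: proj_W(v) = (85/19, -3/19, 67/19).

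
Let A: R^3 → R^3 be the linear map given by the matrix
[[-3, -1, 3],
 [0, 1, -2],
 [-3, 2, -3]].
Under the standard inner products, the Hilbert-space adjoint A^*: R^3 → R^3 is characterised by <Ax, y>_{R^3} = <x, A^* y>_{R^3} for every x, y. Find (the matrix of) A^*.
A^* = A^T =
[[-3, 0, -3],
 [-1, 1, 2],
 [3, -2, -3]]

For real matrices with standard dot products, the defining identity <Ax, y> = <x, A^* y> gives (Ax)^T y = x^T (A^*) y, i.e. x^T A^T y = x^T (A^*) y. Since this holds for all x, y, we must have A^* = A^T. Therefore
A^* =
[[-3, 0, -3],
 [-1, 1, 2],
 [3, -2, -3]].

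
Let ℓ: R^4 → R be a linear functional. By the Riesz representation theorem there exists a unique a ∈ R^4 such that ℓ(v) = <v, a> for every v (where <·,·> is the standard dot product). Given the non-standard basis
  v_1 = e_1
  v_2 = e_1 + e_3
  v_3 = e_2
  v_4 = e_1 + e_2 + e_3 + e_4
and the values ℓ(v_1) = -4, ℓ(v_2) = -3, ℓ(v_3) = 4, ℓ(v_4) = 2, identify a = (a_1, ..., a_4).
a = (-4, 4, 1, 1)

Write a = (a_1, ..., a_4) in the standard basis. For each basis vector v_i, ℓ(v_i) = <v_i, a> is a linear equation in the a_j's. Collect the n equations into a matrix system V a = ℓ, where row i of V is v_i (expressed in the standard basis). Since V is invertible (lower-triangular with 1s on the diagonal, up to permutation), solve by back-substitution:
  V =
[[1, 0, 0, 0],
 [1, 0, 1, 0],
 [0, 1, 0, 0],
 [1, 1, 1, 1]]
  V a = (-4, -3, 4, 2)
Solving gives a = (-4, 4, 1, 1).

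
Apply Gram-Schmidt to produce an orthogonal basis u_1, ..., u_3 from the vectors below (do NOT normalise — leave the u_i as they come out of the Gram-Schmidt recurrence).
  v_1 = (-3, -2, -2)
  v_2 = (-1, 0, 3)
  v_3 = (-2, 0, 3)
Orthogonal basis:
  u_1 = (-3, -2, -2)
  u_2 = (-26/17, -6/17, 45/17)
  u_3 = (-36/161, 66/161, -12/161)

Apply the Gram-Schmidt recurrence
  u_1 = v_1
  u_i = v_i − Σ_{j<i} ((v_i · u_j) / (u_j · u_j)) · u_j.

Step by step this gives:
  u_1 = (-3, -2, -2)
  u_2 = (-26/17, -6/17, 45/17)
  u_3 = (-36/161, 66/161, -12/161)

Orthogonality check:
  u_2 · u_1 = 0 (should be 0)
  u_3 · u_1 = 0 (should be 0)
  u_3 · u_2 = 0 (should be 0)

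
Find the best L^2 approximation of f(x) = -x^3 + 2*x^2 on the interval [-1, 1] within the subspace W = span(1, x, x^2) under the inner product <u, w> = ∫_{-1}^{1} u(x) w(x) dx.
g(x) = 2*x^2 - 3*x/5

The best approximation g ∈ W is the orthogonal projection of f onto W. Writing g = a_0 + a_1 x + a_2 x^2, the coefficients solve the normal equations G · a = b where
  G_{ij} = <φ_i, φ_j> and b_i = <f, φ_i>, with φ_0 = 1, φ_1 = x, φ_2 = x^2.
G =
  [2, 0, 2/3]
  [0, 2/3, 0]
  [2/3, 0, 2/5],
b = (4/3, -2/5, 4/5).
Solving gives a_0 = 0, a_1 = -3/5, a_2 = 2, so
  g(x) = 2*x^2 - 3*x/5.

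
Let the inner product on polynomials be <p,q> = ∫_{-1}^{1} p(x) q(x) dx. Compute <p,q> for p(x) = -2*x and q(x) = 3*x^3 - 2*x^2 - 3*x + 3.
<p,q> = 8/5

Expand the product: p(x)·q(x) = -6*x^4 + 4*x^3 + 6*x^2 - 6*x.
∫_{-1}^{1} of each monomial x^k gives [2/(k+1) if k even, 0 if k odd]. Integrating term-by-term (or equivalently evaluating the antiderivative F(x) = -6*x^5/5 + x^4 + 2*x^3 - 3*x^2 at the endpoints):
  F(1) − F(−1) = -6/5 − (-14/5) = 8/5.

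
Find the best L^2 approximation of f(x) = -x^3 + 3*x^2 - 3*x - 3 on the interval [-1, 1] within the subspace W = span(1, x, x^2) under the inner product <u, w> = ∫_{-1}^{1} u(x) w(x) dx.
g(x) = 3*x^2 - 18*x/5 - 3

The best approximation g ∈ W is the orthogonal projection of f onto W. Writing g = a_0 + a_1 x + a_2 x^2, the coefficients solve the normal equations G · a = b where
  G_{ij} = <φ_i, φ_j> and b_i = <f, φ_i>, with φ_0 = 1, φ_1 = x, φ_2 = x^2.
G =
  [2, 0, 2/3]
  [0, 2/3, 0]
  [2/3, 0, 2/5],
b = (-4, -12/5, -4/5).
Solving gives a_0 = -3, a_1 = -18/5, a_2 = 3, so
  g(x) = 3*x^2 - 18*x/5 - 3.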